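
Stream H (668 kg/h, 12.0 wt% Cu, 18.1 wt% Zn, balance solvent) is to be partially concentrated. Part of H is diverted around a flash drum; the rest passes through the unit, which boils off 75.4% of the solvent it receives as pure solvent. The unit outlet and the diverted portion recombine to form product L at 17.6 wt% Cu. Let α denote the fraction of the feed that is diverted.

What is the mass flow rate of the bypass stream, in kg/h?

264.7 kg/h

All 668×0.120 = 80.16 kg/h of Cu reaches L, so L = 80.16/0.176 = 455.45 kg/h and vapour = 212.55 kg/h.
The evaporator receives (1−α)·668 of feed at 0.699 solvent and removes 0.754 of that solvent:
0.754×0.699×(1−α)×668 = 212.55
(1−α) = 212.55/352.07 = 0.6037;  α = 0.3963.
Bypass flow = 0.3963×668 = 264.72 kg/h.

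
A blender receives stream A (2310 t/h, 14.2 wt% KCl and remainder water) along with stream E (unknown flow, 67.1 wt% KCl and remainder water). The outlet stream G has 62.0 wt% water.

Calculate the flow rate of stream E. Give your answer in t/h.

Let E be the unknown flow. Total out = 2310 + E.
water balance: 1982 + 0.329·E = 0.620·(2310 + E)
(0.329 − 0.620)·E = 0.620×2310 − 1982 = -549.78
E = -549.78 / -0.291 = 1889.3 t/h

1889 t/h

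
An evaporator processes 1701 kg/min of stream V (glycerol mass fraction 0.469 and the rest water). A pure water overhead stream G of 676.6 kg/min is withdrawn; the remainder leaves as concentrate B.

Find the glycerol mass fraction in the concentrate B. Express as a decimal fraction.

glycerol is not removed: 1701×0.469 = 797.77 kg/min of glycerol enters B.
Concentrate = 1701 − 676.6 = 1024.4 kg/min.
Mass fraction = 797.77/1024.4 = 0.779.

0.779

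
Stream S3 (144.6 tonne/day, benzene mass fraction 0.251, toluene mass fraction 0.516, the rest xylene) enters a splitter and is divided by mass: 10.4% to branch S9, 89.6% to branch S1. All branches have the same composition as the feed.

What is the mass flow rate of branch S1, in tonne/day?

129.6 tonne/day

Branch S1 flow = 0.896×144.6 = 129.56 tonne/day.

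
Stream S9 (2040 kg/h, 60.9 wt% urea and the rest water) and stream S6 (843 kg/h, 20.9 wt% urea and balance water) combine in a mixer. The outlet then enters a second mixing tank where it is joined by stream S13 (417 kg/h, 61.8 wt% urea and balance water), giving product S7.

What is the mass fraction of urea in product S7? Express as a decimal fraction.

0.5080

Overall, product flow = 3300 kg/h.
urea in = 2040×0.609 + 843×0.209 + 417×0.618 = 1676.3 kg/h.
urea fraction in S7 = 0.5080.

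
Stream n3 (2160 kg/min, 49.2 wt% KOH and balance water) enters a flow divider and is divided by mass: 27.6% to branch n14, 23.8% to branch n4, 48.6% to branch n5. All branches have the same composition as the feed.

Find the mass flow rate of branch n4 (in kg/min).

514.1 kg/min

Branch n4 flow = 0.238×2160 = 514.08 kg/min.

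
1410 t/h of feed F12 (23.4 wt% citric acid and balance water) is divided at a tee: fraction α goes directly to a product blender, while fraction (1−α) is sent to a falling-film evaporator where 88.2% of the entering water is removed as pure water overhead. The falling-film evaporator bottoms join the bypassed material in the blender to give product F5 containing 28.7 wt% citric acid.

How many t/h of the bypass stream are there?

All 1410×0.234 = 329.94 t/h of citric acid reaches F5, so F5 = 329.94/0.287 = 1149.6 t/h and vapour = 260.38 t/h.
The evaporator receives (1−α)·1410 of feed at 0.766 water and removes 0.882 of that water:
0.882×0.766×(1−α)×1410 = 260.38
(1−α) = 260.38/952.61 = 0.2733;  α = 0.7267.
Bypass flow = 0.7267×1410 = 1024.6 t/h.

1025 t/h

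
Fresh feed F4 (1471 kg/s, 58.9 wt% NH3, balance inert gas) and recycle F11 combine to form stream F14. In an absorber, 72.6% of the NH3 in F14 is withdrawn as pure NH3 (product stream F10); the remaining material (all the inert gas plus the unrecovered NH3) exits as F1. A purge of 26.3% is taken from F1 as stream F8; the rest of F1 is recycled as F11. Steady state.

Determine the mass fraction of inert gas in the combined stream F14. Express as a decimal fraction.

inert gas enters only via F4 and leaves only via the purge: 1471×0.411 = 0.263×(inert gas in F1), and the absorber passes all inert gas, so inert gas in F14 = inert gas in F1 = 2298.8 kg/s.
NH3 in F14: m_A = 1471×0.589 + (1−0.263)·(1−0.726)·m_A, so m_A = 866.42/0.7981 = 1085.7 kg/s.
F14 = 1085.7 + 2298.8 = 3384.4 kg/s.
inert gas fraction in F14 = 2298.8/3384.4 = 0.679.

0.679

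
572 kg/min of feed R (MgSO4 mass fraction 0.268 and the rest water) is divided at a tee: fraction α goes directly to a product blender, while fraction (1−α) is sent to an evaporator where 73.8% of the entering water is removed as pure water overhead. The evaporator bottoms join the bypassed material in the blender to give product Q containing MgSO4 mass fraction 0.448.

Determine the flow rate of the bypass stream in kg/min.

All 572×0.268 = 153.3 kg/min of MgSO4 reaches Q, so Q = 153.3/0.448 = 342.18 kg/min and vapour = 229.82 kg/min.
The evaporator receives (1−α)·572 of feed at 0.732 water and removes 0.738 of that water:
0.738×0.732×(1−α)×572 = 229.82
(1−α) = 229.82/309 = 0.7438;  α = 0.2562.
Bypass flow = 0.2562×572 = 146.57 kg/min.

146.6 kg/min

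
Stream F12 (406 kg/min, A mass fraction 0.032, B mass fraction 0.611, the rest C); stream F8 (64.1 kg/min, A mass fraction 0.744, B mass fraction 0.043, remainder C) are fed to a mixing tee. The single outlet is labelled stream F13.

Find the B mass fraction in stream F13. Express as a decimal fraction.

Total flow out = 406 + 64.1 = 470.1 kg/min.
B in = 406×0.611 + 64.1×0.043 = 250.82 kg/min.
B mass fraction in F13 = 250.82/470.1 = 0.534.

0.534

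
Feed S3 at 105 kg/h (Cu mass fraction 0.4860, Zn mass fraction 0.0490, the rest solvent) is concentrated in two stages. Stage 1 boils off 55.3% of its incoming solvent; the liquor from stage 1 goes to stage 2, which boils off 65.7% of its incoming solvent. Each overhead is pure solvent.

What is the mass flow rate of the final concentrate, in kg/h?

63.66 kg/h

solvent in feed = 105×0.465 = 48.825 kg/h.
After stage 1: solvent left = (1−0.553)×48.825 = 21.825; stream total = 78 kg/h.
After stage 2: solvent left = (1−0.657)×21.825 = 7.4859; final concentrate = 63.661 kg/h.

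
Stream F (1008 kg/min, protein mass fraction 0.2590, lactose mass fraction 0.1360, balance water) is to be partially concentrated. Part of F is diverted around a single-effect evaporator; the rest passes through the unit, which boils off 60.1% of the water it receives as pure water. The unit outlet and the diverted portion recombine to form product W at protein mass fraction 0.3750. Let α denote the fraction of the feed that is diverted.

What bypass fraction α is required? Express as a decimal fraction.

0.149

All 1008×0.259 = 261.07 kg/min of protein reaches W, so W = 261.07/0.375 = 696.19 kg/min and vapour = 311.81 kg/min.
The evaporator receives (1−α)·1008 of feed at 0.605 water and removes 0.601 of that water:
0.601×0.605×(1−α)×1008 = 311.81
(1−α) = 311.81/366.51 = 0.8507;  α = 0.1493.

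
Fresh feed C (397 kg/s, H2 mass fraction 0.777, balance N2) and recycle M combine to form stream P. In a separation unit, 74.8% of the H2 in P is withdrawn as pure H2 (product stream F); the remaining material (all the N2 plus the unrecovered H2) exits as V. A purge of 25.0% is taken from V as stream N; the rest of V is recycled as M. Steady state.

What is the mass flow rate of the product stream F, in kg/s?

H2 in P: m_A = 397×0.777 + (1−0.250)·(1−0.748)·m_A, so m_A = 308.47/0.8110 = 380.36 kg/s.
Product F = 0.748×380.36 = 284.51 kg/s.

284.5 kg/s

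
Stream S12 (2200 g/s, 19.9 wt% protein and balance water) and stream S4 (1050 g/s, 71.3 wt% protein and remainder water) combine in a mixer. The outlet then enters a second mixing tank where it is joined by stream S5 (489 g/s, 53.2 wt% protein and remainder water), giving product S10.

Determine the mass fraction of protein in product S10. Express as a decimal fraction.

0.3869

Overall, product flow = 3739 g/s.
protein in = 2200×0.199 + 1050×0.713 + 489×0.532 = 1446.6 g/s.
protein fraction in S10 = 0.3869.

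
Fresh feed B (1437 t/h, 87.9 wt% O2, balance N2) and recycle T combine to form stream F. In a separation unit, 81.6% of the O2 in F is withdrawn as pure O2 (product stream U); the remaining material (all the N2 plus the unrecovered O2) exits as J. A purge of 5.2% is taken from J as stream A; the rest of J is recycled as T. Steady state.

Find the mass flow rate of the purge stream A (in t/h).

188.5 t/h

N2 enters only via B and leaves only via the purge: 1437×0.121 = 0.052×(N2 in J), and the separation unit passes all N2, so N2 in F = N2 in J = 3343.8 t/h.
O2 in F: m_A = 1437×0.879 + (1−0.052)·(1−0.816)·m_A, so m_A = 1263.1/0.8256 = 1530 t/h.
J = (1−0.816)×1530 + 3343.8 = 3625.3 t/h.
Purge A = 0.052×3625.3 = 188.52 t/h.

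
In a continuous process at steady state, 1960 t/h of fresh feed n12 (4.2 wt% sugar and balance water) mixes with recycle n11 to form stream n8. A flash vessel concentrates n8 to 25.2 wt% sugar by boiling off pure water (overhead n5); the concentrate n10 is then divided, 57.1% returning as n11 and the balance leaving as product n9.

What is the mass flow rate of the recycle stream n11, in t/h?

Overall sugar balance (none leaves overhead): sugar in fresh feed = sugar in product, i.e. 1960×0.042 = (1−0.571)·n10·0.252.
n10 = 82.32/(0.252×0.429) = 761.46 t/h.
Recycle n11 = 0.571×761.46 = 434.79 t/h.

434.8 t/h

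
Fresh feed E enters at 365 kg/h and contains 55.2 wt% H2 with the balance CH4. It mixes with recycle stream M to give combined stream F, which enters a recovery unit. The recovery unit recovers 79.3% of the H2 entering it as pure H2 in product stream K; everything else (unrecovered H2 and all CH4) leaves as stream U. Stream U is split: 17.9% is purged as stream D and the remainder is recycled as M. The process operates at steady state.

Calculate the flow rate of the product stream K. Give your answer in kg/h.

H2 in F: m_A = 365×0.552 + (1−0.179)·(1−0.793)·m_A, so m_A = 201.48/0.8301 = 242.73 kg/h.
Product K = 0.793×242.73 = 192.49 kg/h.

192.5 kg/h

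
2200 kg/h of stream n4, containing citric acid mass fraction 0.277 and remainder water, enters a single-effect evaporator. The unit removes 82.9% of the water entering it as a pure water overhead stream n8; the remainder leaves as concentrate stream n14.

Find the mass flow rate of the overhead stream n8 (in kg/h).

1319 kg/h

water entering = 2200×0.723 = 1590.6 kg/h; overhead removed = 0.829×1590.6 = 1318.6 kg/h.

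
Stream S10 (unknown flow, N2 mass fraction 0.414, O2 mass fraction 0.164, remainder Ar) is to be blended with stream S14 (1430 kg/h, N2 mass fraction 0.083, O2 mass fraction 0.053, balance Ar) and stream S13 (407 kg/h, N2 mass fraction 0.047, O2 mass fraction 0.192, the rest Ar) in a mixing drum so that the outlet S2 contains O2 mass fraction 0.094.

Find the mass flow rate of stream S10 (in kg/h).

Let S10 be the unknown flow. Total out = 1837 + S10.
O2 balance: 153.93 + 0.164·S10 = 0.094·(1837 + S10)
(0.164 − 0.094)·S10 = 0.094×1837 − 153.93 = 18.744
S10 = 18.744 / 0.070 = 267.77 kg/h

267.8 kg/h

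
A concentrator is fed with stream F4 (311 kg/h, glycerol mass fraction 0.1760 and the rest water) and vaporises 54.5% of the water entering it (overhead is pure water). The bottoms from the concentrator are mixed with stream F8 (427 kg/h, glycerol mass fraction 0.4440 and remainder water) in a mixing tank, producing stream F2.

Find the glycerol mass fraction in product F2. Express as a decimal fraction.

Vapour removed = 0.545×0.824×311 = 139.66 kg/h; concentrate = 171.34 kg/h.
glycerol reaching the mixer = 54.736 (from concentrate) + 427×0.444 = 244.32 kg/h.
Product flow = 171.34 + 427 = 598.34 kg/h; glycerol fraction = 0.4083.

0.4083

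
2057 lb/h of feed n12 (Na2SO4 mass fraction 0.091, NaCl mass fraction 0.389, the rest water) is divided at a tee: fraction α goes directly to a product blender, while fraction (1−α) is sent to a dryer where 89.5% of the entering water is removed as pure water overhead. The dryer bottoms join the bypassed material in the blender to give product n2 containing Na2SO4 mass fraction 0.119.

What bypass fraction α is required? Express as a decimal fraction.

0.494

All 2057×0.091 = 187.19 lb/h of Na2SO4 reaches n2, so n2 = 187.19/0.119 = 1573 lb/h and vapour = 484 lb/h.
The evaporator receives (1−α)·2057 of feed at 0.520 water and removes 0.895 of that water:
0.895×0.520×(1−α)×2057 = 484
(1−α) = 484/957.33 = 0.5056;  α = 0.4944.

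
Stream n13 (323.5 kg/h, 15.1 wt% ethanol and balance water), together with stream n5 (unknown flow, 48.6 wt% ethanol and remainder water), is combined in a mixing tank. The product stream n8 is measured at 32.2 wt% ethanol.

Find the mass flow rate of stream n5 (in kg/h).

337.3 kg/h

Let n5 be the unknown flow. Total out = 323.5 + n5.
ethanol balance: 48.849 + 0.486·n5 = 0.322·(323.5 + n5)
(0.486 − 0.322)·n5 = 0.322×323.5 − 48.849 = 55.319
n5 = 55.319 / 0.164 = 337.31 kg/h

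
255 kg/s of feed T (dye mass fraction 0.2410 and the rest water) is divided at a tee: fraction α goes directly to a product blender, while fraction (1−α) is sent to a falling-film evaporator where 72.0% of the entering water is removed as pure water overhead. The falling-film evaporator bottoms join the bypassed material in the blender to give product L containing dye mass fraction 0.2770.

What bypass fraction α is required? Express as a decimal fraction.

All 255×0.241 = 61.455 kg/s of dye reaches L, so L = 61.455/0.277 = 221.86 kg/s and vapour = 33.141 kg/s.
The evaporator receives (1−α)·255 of feed at 0.759 water and removes 0.720 of that water:
0.720×0.759×(1−α)×255 = 33.141
(1−α) = 33.141/139.35 = 0.2378;  α = 0.7622.

0.762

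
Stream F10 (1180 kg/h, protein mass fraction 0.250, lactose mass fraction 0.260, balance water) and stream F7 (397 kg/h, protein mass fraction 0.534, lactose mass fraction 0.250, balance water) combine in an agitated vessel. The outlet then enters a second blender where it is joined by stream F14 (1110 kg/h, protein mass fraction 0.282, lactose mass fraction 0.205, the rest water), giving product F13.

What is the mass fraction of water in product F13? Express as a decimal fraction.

Overall, product flow = 2687 kg/h.
water in = 1180×0.490 + 397×0.216 + 1110×0.513 = 1233.4 kg/h.
water fraction in F13 = 0.459.

0.459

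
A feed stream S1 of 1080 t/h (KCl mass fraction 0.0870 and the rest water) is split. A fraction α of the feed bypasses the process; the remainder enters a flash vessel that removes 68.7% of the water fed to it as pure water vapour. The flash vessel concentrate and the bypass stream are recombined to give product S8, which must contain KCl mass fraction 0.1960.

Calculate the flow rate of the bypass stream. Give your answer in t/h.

All 1080×0.087 = 93.96 t/h of KCl reaches S8, so S8 = 93.96/0.196 = 479.39 t/h and vapour = 600.61 t/h.
The evaporator receives (1−α)·1080 of feed at 0.913 water and removes 0.687 of that water:
0.687×0.913×(1−α)×1080 = 600.61
(1−α) = 600.61/677.41 = 0.8866;  α = 0.1134.
Bypass flow = 0.1134×1080 = 122.44 t/h.

122.4 t/h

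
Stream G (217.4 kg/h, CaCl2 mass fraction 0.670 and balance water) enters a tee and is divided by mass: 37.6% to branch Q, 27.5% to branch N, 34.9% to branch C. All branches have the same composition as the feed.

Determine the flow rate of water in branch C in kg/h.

Branch C total = 0.349×217.4 = 75.873 kg/h.
water in C = 0.330×75.873 = 25.038 kg/h.

25.04 kg/h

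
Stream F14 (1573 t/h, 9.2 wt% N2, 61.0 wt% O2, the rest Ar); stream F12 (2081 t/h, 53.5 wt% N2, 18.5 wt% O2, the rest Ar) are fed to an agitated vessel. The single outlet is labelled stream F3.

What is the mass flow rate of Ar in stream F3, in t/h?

Ar out = Ar in = 1573×0.298 + 2081×0.280 = 1051.4 t/h.

1051 t/h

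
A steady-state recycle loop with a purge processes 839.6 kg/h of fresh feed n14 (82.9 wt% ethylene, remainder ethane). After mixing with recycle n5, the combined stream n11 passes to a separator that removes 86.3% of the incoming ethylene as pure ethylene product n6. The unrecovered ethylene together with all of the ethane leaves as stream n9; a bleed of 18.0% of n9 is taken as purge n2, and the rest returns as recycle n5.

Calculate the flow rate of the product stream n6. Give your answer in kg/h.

ethylene in n11: m_A = 839.6×0.829 + (1−0.180)·(1−0.863)·m_A, so m_A = 696.03/0.8877 = 784.12 kg/h.
Product n6 = 0.863×784.12 = 676.69 kg/h.

676.7 kg/h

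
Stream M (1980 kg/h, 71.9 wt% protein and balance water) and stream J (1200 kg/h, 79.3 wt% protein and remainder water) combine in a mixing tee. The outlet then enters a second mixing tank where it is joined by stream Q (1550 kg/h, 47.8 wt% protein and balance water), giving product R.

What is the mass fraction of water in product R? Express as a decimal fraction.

Overall, product flow = 4730 kg/h.
water in = 1980×0.281 + 1200×0.207 + 1550×0.522 = 1613.9 kg/h.
water fraction in R = 0.341.

0.341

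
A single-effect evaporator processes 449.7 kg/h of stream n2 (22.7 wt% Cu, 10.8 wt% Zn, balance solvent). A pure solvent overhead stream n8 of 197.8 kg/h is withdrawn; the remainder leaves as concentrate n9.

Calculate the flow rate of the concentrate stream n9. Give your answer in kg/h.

251.9 kg/h

Concentrate = 449.7 − 197.8 = 251.9 kg/h.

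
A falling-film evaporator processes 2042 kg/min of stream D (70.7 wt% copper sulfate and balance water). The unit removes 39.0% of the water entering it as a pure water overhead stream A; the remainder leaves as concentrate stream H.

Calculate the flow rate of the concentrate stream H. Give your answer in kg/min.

1809 kg/min

water entering = 2042×0.293 = 598.31 kg/min; overhead removed = 0.390×598.31 = 233.34 kg/min.
Concentrate = 2042 − 233.34 = 1808.7 kg/min.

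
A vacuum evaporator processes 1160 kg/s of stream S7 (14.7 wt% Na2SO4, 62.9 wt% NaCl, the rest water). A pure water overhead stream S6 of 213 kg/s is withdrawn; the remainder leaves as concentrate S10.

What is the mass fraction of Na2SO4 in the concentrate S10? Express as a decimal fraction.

0.1801

Na2SO4 is not removed: 1160×0.147 = 170.52 kg/s of Na2SO4 enters S10.
Concentrate = 1160 − 213 = 947 kg/s.
Mass fraction = 170.52/947 = 0.1801.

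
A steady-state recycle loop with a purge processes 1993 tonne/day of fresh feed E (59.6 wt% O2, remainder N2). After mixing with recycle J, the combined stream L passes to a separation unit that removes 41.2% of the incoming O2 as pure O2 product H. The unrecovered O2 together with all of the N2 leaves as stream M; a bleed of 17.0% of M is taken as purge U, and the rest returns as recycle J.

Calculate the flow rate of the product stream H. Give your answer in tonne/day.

O2 in L: m_A = 1993×0.596 + (1−0.170)·(1−0.412)·m_A, so m_A = 1187.8/0.5120 = 2320.2 tonne/day.
Product H = 0.412×2320.2 = 955.91 tonne/day.

955.9 tonne/day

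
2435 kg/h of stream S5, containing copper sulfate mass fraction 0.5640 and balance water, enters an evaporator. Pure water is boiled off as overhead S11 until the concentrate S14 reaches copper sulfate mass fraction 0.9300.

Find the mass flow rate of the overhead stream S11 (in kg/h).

copper sulfate is conserved: 2435×0.564 = 1373.3 kg/h all reports to the concentrate.
Concentrate = 1373.3/(target fraction) = 1476.7 kg/h.
Overhead = 2435 − 1476.7 = 958.29 kg/h.

958.3 kg/h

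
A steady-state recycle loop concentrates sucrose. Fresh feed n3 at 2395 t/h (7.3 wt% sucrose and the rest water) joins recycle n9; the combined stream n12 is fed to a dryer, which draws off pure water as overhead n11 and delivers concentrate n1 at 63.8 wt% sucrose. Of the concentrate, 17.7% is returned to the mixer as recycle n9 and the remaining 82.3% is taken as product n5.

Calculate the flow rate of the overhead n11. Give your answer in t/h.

Overall sucrose balance (none leaves overhead): sucrose in fresh feed = sucrose in product, i.e. 2395×0.073 = (1−0.177)·n1·0.638.
n1 = 174.83/(0.638×0.823) = 332.97 t/h.
Recycle n9 = 0.177×332.97 = 58.936 t/h.
Combined feed n12 = 2395 + 58.936 = 2453.9 t/h.
Overhead n11 = n12 − n1 = 2453.9 − 332.97 = 2121 t/h.

2121 t/h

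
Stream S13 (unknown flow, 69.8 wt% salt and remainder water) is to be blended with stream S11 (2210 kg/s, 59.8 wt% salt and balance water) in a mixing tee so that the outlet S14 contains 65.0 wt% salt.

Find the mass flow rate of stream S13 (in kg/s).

Let S13 be the unknown flow. Total out = 2210 + S13.
salt balance: 1321.6 + 0.698·S13 = 0.650·(2210 + S13)
(0.698 − 0.650)·S13 = 0.650×2210 − 1321.6 = 114.92
S13 = 114.92 / 0.048 = 2394.2 kg/s

2394 kg/s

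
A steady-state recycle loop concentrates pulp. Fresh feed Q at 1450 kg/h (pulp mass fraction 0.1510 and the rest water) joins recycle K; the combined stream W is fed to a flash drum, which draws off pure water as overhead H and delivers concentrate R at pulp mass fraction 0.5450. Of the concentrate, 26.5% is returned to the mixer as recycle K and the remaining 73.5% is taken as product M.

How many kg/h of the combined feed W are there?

Overall pulp balance (none leaves overhead): pulp in fresh feed = pulp in product, i.e. 1450×0.151 = (1−0.265)·R·0.545.
R = 218.95/(0.545×0.735) = 546.59 kg/h.
Recycle K = 0.265×546.59 = 144.85 kg/h.
Combined feed W = 1450 + 144.85 = 1594.8 kg/h.

1595 kg/h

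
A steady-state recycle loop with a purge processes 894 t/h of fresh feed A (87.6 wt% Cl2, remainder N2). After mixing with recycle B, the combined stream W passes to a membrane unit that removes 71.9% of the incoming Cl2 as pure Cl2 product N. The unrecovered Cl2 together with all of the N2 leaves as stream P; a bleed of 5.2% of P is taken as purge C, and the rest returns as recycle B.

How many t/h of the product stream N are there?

767.5 t/h

Cl2 in W: m_A = 894×0.876 + (1−0.052)·(1−0.719)·m_A, so m_A = 783.14/0.7336 = 1067.5 t/h.
Product N = 0.719×1067.5 = 767.55 t/h.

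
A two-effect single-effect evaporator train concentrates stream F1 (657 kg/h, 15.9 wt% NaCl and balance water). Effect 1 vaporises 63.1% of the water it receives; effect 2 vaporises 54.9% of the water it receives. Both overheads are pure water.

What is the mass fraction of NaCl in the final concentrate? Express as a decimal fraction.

0.5318

water in feed = 657×0.841 = 552.54 kg/h.
After stage 1: water left = (1−0.631)×552.54 = 203.89; stream total = 308.35 kg/h.
After stage 2: water left = (1−0.549)×203.89 = 91.953; final concentrate = 196.42 kg/h.
NaCl fraction = 104.46/196.42 = 0.5318.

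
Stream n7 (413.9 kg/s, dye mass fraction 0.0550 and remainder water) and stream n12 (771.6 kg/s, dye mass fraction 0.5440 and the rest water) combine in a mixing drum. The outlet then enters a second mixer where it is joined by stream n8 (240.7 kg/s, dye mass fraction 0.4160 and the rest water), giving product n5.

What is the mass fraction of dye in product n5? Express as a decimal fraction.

Overall, product flow = 1426.2 kg/s.
dye in = 413.9×0.055 + 771.6×0.544 + 240.7×0.416 = 542.65 kg/s.
dye fraction in n5 = 0.3805.

0.3805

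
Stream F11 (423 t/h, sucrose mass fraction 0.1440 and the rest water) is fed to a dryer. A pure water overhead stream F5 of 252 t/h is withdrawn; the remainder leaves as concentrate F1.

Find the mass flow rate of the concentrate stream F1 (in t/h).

Concentrate = 423 − 252 = 171 t/h.

171 t/h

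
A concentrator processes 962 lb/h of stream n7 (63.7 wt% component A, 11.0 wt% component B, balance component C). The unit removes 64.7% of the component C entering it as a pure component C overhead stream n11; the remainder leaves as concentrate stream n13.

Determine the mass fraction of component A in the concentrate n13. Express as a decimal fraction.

0.7617

component A is not removed: 962×0.637 = 612.79 lb/h of component A enters n13.
component C entering = 962×0.253 = 243.39 lb/h; overhead removed = 0.647×243.39 = 157.47 lb/h.
Concentrate = 962 − 157.47 = 804.53 lb/h.
Mass fraction = 612.79/804.53 = 0.7617.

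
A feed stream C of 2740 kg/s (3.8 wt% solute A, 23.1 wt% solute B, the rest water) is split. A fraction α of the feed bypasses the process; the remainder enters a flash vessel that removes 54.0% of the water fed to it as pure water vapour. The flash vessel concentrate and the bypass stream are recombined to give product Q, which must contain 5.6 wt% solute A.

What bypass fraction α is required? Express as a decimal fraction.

All 2740×0.038 = 104.12 kg/s of solute A reaches Q, so Q = 104.12/0.056 = 1859.3 kg/s and vapour = 880.71 kg/s.
The evaporator receives (1−α)·2740 of feed at 0.731 water and removes 0.540 of that water:
0.540×0.731×(1−α)×2740 = 880.71
(1−α) = 880.71/1081.6 = 0.8143;  α = 0.1857.

0.186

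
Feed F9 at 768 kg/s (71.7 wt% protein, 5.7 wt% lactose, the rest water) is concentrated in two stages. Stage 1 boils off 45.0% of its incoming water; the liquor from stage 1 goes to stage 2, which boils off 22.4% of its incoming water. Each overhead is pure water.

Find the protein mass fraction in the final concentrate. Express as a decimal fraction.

0.8237

water in feed = 768×0.226 = 173.57 kg/s.
After stage 1: water left = (1−0.450)×173.57 = 95.462; stream total = 689.89 kg/s.
After stage 2: water left = (1−0.224)×95.462 = 74.079; final concentrate = 668.51 kg/s.
protein fraction = 550.66/668.51 = 0.8237.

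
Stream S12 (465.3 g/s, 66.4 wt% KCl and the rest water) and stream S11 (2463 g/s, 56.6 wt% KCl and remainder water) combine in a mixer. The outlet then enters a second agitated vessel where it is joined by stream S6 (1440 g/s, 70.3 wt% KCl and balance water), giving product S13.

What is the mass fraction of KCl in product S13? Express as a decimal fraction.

0.622

Overall, product flow = 4368.3 g/s.
KCl in = 465.3×0.664 + 2463×0.566 + 1440×0.703 = 2715.3 g/s.
KCl fraction in S13 = 0.622.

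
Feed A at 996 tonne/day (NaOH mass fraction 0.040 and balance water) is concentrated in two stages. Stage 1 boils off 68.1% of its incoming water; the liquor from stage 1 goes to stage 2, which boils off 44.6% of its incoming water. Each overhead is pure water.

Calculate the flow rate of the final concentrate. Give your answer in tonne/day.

208.8 tonne/day

water in feed = 996×0.960 = 956.16 tonne/day.
After stage 1: water left = (1−0.681)×956.16 = 305.02; stream total = 344.86 tonne/day.
After stage 2: water left = (1−0.446)×305.02 = 168.98; final concentrate = 208.82 tonne/day.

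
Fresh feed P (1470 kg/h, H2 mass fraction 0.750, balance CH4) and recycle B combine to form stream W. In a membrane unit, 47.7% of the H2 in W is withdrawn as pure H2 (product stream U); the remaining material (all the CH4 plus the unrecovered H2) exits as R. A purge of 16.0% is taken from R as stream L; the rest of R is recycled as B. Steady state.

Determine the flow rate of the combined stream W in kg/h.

4263 kg/h

CH4 enters only via P and leaves only via the purge: 1470×0.250 = 0.160×(CH4 in R), and the membrane unit passes all CH4, so CH4 in W = CH4 in R = 2296.9 kg/h.
H2 in W: m_A = 1470×0.750 + (1−0.160)·(1−0.477)·m_A, so m_A = 1102.5/0.5607 = 1966.4 kg/h.
W = 1966.4 + 2296.9 = 4263.2 kg/h.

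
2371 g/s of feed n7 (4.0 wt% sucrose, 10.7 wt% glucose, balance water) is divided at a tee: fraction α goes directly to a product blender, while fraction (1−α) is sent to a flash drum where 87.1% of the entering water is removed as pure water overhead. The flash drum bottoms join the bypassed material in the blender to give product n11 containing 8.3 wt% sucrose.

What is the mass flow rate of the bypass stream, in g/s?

717.7 g/s

All 2371×0.040 = 94.84 g/s of sucrose reaches n11, so n11 = 94.84/0.083 = 1142.7 g/s and vapour = 1228.3 g/s.
The evaporator receives (1−α)·2371 of feed at 0.853 water and removes 0.871 of that water:
0.871×0.853×(1−α)×2371 = 1228.3
(1−α) = 1228.3/1761.6 = 0.6973;  α = 0.3027.
Bypass flow = 0.3027×2371 = 717.69 g/s.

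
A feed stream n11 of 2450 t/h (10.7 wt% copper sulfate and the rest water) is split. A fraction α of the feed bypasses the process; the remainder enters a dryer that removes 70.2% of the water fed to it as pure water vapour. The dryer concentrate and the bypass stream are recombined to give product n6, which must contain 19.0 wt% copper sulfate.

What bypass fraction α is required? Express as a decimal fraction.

All 2450×0.107 = 262.15 t/h of copper sulfate reaches n6, so n6 = 262.15/0.190 = 1379.7 t/h and vapour = 1070.3 t/h.
The evaporator receives (1−α)·2450 of feed at 0.893 water and removes 0.702 of that water:
0.702×0.893×(1−α)×2450 = 1070.3
(1−α) = 1070.3/1535.9 = 0.6968;  α = 0.3032.

0.303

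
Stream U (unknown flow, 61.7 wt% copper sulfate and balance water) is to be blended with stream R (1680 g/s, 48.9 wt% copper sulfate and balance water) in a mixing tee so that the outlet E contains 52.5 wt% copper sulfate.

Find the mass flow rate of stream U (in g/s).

Let U be the unknown flow. Total out = 1680 + U.
copper sulfate balance: 821.52 + 0.617·U = 0.525·(1680 + U)
(0.617 − 0.525)·U = 0.525×1680 − 821.52 = 60.48
U = 60.48 / 0.092 = 657.39 g/s

657.4 g/s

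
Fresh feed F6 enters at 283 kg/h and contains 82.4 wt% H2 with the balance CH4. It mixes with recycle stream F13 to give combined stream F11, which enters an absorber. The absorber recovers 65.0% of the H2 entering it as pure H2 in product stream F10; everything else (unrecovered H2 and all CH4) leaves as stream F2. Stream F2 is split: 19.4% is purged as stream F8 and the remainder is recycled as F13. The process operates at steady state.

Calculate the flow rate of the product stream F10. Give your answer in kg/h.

211.1 kg/h

H2 in F11: m_A = 283×0.824 + (1−0.194)·(1−0.650)·m_A, so m_A = 233.19/0.7179 = 324.83 kg/h.
Product F10 = 0.650×324.83 = 211.14 kg/h.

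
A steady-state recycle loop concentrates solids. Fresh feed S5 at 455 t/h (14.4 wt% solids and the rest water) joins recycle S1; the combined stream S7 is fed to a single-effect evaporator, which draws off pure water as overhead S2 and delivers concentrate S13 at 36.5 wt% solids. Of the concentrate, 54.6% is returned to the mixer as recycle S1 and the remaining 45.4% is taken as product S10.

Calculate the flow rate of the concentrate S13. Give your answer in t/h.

395.4 t/h

Overall solids balance (none leaves overhead): solids in fresh feed = solids in product, i.e. 455×0.144 = (1−0.546)·S13·0.365.
S13 = 65.52/(0.365×0.454) = 395.39 t/h.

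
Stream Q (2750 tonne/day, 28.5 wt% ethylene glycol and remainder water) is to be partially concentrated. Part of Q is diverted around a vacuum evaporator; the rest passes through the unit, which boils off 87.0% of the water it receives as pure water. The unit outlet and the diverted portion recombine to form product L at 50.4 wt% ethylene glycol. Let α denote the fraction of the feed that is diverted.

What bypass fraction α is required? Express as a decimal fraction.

0.301

All 2750×0.285 = 783.75 tonne/day of ethylene glycol reaches L, so L = 783.75/0.504 = 1555.1 tonne/day and vapour = 1194.9 tonne/day.
The evaporator receives (1−α)·2750 of feed at 0.715 water and removes 0.870 of that water:
0.870×0.715×(1−α)×2750 = 1194.9
(1−α) = 1194.9/1710.6 = 0.6985;  α = 0.3015.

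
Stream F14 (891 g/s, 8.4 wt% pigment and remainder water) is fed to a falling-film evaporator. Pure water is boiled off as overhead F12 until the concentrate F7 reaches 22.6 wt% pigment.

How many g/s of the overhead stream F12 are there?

pigment is conserved: 891×0.084 = 74.844 g/s all reports to the concentrate.
Concentrate = 74.844/(target fraction) = 331.17 g/s.
Overhead = 891 − 331.17 = 559.83 g/s.

559.8 g/s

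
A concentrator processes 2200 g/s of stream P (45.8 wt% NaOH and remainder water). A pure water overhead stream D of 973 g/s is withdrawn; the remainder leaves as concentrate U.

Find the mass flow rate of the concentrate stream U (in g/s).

1227 g/s

Concentrate = 2200 − 973 = 1227 g/s.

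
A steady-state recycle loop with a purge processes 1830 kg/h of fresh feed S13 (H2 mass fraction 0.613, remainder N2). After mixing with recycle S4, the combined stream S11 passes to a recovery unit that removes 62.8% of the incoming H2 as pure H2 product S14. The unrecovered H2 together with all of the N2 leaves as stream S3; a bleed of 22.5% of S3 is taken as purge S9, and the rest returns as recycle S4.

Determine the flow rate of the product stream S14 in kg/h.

H2 in S11: m_A = 1830×0.613 + (1−0.225)·(1−0.628)·m_A, so m_A = 1121.8/0.7117 = 1576.2 kg/h.
Product S14 = 0.628×1576.2 = 989.86 kg/h.

989.9 kg/h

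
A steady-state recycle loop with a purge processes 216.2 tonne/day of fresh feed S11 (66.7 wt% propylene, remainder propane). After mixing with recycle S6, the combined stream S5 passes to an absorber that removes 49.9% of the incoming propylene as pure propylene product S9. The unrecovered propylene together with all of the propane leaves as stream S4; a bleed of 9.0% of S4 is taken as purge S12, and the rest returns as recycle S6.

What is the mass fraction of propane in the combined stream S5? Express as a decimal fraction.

0.751

propane enters only via S11 and leaves only via the purge: 216.2×0.333 = 0.090×(propane in S4), and the absorber passes all propane, so propane in S5 = propane in S4 = 799.94 tonne/day.
propylene in S5: m_A = 216.2×0.667 + (1−0.090)·(1−0.499)·m_A, so m_A = 144.21/0.5441 = 265.04 tonne/day.
S5 = 265.04 + 799.94 = 1065 tonne/day.
propane fraction in S5 = 799.94/1065 = 0.751.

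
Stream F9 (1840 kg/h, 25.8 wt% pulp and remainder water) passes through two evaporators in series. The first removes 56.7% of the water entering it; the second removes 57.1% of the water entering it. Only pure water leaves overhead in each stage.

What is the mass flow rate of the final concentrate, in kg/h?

water in feed = 1840×0.742 = 1365.3 kg/h.
After stage 1: water left = (1−0.567)×1365.3 = 591.17; stream total = 1065.9 kg/h.
After stage 2: water left = (1−0.571)×591.17 = 253.61; final concentrate = 728.33 kg/h.

728.3 kg/h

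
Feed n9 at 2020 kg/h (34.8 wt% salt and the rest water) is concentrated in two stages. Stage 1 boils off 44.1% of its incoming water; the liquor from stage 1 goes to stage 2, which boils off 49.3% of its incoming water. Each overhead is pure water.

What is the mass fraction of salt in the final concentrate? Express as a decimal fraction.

water in feed = 2020×0.652 = 1317 kg/h.
After stage 1: water left = (1−0.441)×1317 = 736.23; stream total = 1439.2 kg/h.
After stage 2: water left = (1−0.493)×736.23 = 373.27; final concentrate = 1076.2 kg/h.
salt fraction = 702.96/1076.2 = 0.653.

0.653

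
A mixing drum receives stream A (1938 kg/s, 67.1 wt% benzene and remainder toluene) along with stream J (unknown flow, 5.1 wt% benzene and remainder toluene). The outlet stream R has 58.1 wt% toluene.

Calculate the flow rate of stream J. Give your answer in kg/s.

Let J be the unknown flow. Total out = 1938 + J.
toluene balance: 637.6 + 0.949·J = 0.581·(1938 + J)
(0.949 − 0.581)·J = 0.581×1938 − 637.6 = 488.38
J = 488.38 / 0.368 = 1327.1 kg/s

1327 kg/s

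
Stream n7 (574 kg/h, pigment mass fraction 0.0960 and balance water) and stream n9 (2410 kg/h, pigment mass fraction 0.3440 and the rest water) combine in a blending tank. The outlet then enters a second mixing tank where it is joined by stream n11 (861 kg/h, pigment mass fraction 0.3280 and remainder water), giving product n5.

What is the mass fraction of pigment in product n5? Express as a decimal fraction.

0.3034

Overall, product flow = 3845 kg/h.
pigment in = 574×0.096 + 2410×0.344 + 861×0.328 = 1166.6 kg/h.
pigment fraction in n5 = 0.3034.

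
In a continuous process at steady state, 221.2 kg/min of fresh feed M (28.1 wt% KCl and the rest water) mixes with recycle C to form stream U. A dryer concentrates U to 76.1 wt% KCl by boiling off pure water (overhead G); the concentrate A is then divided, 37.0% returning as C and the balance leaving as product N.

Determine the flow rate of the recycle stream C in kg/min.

47.97 kg/min

Overall KCl balance (none leaves overhead): KCl in fresh feed = KCl in product, i.e. 221.2×0.281 = (1−0.370)·A·0.761.
A = 62.157/(0.761×0.630) = 129.65 kg/min.
Recycle C = 0.370×129.65 = 47.97 kg/min.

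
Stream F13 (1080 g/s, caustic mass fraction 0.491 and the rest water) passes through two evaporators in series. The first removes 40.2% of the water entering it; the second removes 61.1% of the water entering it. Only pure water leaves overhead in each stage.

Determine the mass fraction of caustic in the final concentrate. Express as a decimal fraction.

0.806

water in feed = 1080×0.509 = 549.72 g/s.
After stage 1: water left = (1−0.402)×549.72 = 328.73; stream total = 859.01 g/s.
After stage 2: water left = (1−0.611)×328.73 = 127.88; final concentrate = 658.16 g/s.
caustic fraction = 530.28/658.16 = 0.806.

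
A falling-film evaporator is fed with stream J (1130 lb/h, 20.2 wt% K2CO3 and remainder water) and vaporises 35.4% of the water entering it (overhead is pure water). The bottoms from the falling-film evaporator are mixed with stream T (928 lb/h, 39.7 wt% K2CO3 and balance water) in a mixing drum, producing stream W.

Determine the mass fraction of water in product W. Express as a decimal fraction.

Vapour removed = 0.354×0.798×1130 = 319.22 lb/h; concentrate = 810.78 lb/h.
water reaching the mixer = 582.52 (from concentrate) + 928×0.603 = 1142.1 lb/h.
Product flow = 810.78 + 928 = 1738.8 lb/h; water fraction = 0.657.

0.657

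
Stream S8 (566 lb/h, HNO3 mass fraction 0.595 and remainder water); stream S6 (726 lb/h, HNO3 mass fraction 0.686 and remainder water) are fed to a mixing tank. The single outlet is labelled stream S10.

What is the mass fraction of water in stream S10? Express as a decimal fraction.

Total flow out = 566 + 726 = 1292 lb/h.
water in = 566×0.405 + 726×0.314 = 457.19 lb/h.
water mass fraction in S10 = 457.19/1292 = 0.354.

0.354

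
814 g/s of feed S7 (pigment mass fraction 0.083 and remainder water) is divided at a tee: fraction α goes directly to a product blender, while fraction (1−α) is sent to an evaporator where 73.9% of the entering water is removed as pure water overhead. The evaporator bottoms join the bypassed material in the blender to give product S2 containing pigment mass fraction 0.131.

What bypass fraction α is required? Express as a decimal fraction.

0.459

All 814×0.083 = 67.562 g/s of pigment reaches S2, so S2 = 67.562/0.131 = 515.74 g/s and vapour = 298.26 g/s.
The evaporator receives (1−α)·814 of feed at 0.917 water and removes 0.739 of that water:
0.739×0.917×(1−α)×814 = 298.26
(1−α) = 298.26/551.62 = 0.5407;  α = 0.4593.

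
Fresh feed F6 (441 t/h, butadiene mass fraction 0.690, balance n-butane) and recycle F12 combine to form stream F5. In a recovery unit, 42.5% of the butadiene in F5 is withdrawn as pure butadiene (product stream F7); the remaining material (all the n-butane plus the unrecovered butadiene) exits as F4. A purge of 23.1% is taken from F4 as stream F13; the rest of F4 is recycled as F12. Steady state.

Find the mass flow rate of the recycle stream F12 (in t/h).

696.3 t/h

n-butane enters only via F6 and leaves only via the purge: 441×0.310 = 0.231×(n-butane in F4), and the recovery unit passes all n-butane, so n-butane in F5 = n-butane in F4 = 591.82 t/h.
butadiene in F5: m_A = 441×0.690 + (1−0.231)·(1−0.425)·m_A, so m_A = 304.29/0.5578 = 545.49 t/h.
F4 = (1−0.425)×545.49 + 591.82 = 905.48 t/h.
Recycle F12 = (1−0.231)×905.48 = 696.31 t/h.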